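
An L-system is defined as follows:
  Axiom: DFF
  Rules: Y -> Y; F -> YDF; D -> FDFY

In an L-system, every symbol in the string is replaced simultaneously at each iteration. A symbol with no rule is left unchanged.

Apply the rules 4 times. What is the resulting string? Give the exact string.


Step 0: DFF
Step 1: FDFYYDFYDF
Step 2: YDFFDFYYDFYYFDFYYDFYFDFYYDF
Step 3: YFDFYYDFYDFFDFYYDFYYFDFYYDFYYYDFFDFYYDFYYFDFYYDFYYDFFDFYYDFYYFDFYYDF
Step 4: YYDFFDFYYDFYYFDFYYDFYFDFYYDFYDFFDFYYDFYYFDFYYDFYYYDFFDFYYDFYYFDFYYDFYYYFDFYYDFYDFFDFYYDFYYFDFYYDFYYYDFFDFYYDFYYFDFYYDFYYFDFYYDFYDFFDFYYDFYYFDFYYDFYYYDFFDFYYDFYYFDFYYDF

Answer: YYDFFDFYYDFYYFDFYYDFYFDFYYDFYDFFDFYYDFYYFDFYYDFYYYDFFDFYYDFYYFDFYYDFYYYFDFYYDFYDFFDFYYDFYYFDFYYDFYYYDFFDFYYDFYYFDFYYDFYYFDFYYDFYDFFDFYYDFYYFDFYYDFYYYDFFDFYYDFYYFDFYYDF


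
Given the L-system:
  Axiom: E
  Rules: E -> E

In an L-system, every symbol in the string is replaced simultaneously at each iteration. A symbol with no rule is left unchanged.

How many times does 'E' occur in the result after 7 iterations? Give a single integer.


Step 0: E  (1 'E')
Step 1: E  (1 'E')
Step 2: E  (1 'E')
Step 3: E  (1 'E')
Step 4: E  (1 'E')
Step 5: E  (1 'E')
Step 6: E  (1 'E')
Step 7: E  (1 'E')

Answer: 1


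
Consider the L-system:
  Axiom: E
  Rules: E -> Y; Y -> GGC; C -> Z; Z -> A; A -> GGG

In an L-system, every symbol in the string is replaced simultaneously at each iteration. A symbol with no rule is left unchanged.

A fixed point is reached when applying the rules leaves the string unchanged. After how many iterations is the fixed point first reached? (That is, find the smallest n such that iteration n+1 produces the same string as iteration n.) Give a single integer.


Answer: 5

Derivation:
Step 0: E
Step 1: Y
Step 2: GGC
Step 3: GGZ
Step 4: GGA
Step 5: GGGGG
Step 6: GGGGG  (unchanged — fixed point at step 5)


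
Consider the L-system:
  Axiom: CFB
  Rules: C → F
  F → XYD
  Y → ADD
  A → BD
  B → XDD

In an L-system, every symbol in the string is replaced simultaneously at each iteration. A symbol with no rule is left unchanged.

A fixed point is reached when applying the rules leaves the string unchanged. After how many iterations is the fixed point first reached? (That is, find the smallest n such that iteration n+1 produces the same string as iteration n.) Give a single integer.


Answer: 5

Derivation:
Step 0: CFB
Step 1: FXYDXDD
Step 2: XYDXADDDXDD
Step 3: XADDDXBDDDDXDD
Step 4: XBDDDDXXDDDDDDXDD
Step 5: XXDDDDDDXXDDDDDDXDD
Step 6: XXDDDDDDXXDDDDDDXDD  (unchanged — fixed point at step 5)


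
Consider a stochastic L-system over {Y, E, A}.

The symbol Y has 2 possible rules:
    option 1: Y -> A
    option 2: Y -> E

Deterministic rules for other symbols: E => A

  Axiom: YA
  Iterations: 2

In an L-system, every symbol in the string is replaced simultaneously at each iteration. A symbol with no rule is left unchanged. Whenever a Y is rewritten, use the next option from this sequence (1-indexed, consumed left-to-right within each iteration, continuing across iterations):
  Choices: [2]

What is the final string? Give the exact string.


Step 0: YA
Step 1: EA  (used choices [2])
Step 2: AA  (used choices [])

Answer: AA


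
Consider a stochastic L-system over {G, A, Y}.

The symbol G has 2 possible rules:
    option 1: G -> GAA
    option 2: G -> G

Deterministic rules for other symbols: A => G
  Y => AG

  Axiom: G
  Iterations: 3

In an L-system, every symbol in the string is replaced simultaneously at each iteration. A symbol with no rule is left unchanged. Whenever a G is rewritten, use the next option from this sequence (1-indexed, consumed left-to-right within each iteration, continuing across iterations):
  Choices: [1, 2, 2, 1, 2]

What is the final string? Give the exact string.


Step 0: G
Step 1: GAA  (used choices [1])
Step 2: GGG  (used choices [2])
Step 3: GGAAG  (used choices [2, 1, 2])

Answer: GGAAG


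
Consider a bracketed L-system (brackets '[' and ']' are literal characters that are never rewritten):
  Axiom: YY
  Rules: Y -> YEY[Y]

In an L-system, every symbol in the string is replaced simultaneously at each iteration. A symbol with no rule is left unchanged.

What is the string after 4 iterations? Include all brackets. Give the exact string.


Answer: YEY[Y]EYEY[Y][YEY[Y]]EYEY[Y]EYEY[Y][YEY[Y]][YEY[Y]EYEY[Y][YEY[Y]]]EYEY[Y]EYEY[Y][YEY[Y]]EYEY[Y]EYEY[Y][YEY[Y]][YEY[Y]EYEY[Y][YEY[Y]]][YEY[Y]EYEY[Y][YEY[Y]]EYEY[Y]EYEY[Y][YEY[Y]][YEY[Y]EYEY[Y][YEY[Y]]]]YEY[Y]EYEY[Y][YEY[Y]]EYEY[Y]EYEY[Y][YEY[Y]][YEY[Y]EYEY[Y][YEY[Y]]]EYEY[Y]EYEY[Y][YEY[Y]]EYEY[Y]EYEY[Y][YEY[Y]][YEY[Y]EYEY[Y][YEY[Y]]][YEY[Y]EYEY[Y][YEY[Y]]EYEY[Y]EYEY[Y][YEY[Y]][YEY[Y]EYEY[Y][YEY[Y]]]]

Derivation:
Step 0: YY
Step 1: YEY[Y]YEY[Y]
Step 2: YEY[Y]EYEY[Y][YEY[Y]]YEY[Y]EYEY[Y][YEY[Y]]
Step 3: YEY[Y]EYEY[Y][YEY[Y]]EYEY[Y]EYEY[Y][YEY[Y]][YEY[Y]EYEY[Y][YEY[Y]]]YEY[Y]EYEY[Y][YEY[Y]]EYEY[Y]EYEY[Y][YEY[Y]][YEY[Y]EYEY[Y][YEY[Y]]]
Step 4: YEY[Y]EYEY[Y][YEY[Y]]EYEY[Y]EYEY[Y][YEY[Y]][YEY[Y]EYEY[Y][YEY[Y]]]EYEY[Y]EYEY[Y][YEY[Y]]EYEY[Y]EYEY[Y][YEY[Y]][YEY[Y]EYEY[Y][YEY[Y]]][YEY[Y]EYEY[Y][YEY[Y]]EYEY[Y]EYEY[Y][YEY[Y]][YEY[Y]EYEY[Y][YEY[Y]]]]YEY[Y]EYEY[Y][YEY[Y]]EYEY[Y]EYEY[Y][YEY[Y]][YEY[Y]EYEY[Y][YEY[Y]]]EYEY[Y]EYEY[Y][YEY[Y]]EYEY[Y]EYEY[Y][YEY[Y]][YEY[Y]EYEY[Y][YEY[Y]]][YEY[Y]EYEY[Y][YEY[Y]]EYEY[Y]EYEY[Y][YEY[Y]][YEY[Y]EYEY[Y][YEY[Y]]]]


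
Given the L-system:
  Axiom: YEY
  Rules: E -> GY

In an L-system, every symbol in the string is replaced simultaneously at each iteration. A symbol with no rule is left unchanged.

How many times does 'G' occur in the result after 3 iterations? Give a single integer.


Step 0: YEY  (0 'G')
Step 1: YGYY  (1 'G')
Step 2: YGYY  (1 'G')
Step 3: YGYY  (1 'G')

Answer: 1


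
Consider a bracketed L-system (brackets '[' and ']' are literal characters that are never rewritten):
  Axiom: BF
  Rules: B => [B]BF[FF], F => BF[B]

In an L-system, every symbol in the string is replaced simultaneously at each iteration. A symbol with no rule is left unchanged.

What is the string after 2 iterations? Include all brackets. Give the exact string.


Step 0: BF
Step 1: [B]BF[FF]BF[B]
Step 2: [[B]BF[FF]][B]BF[FF]BF[B][BF[B]BF[B]][B]BF[FF]BF[B][[B]BF[FF]]

Answer: [[B]BF[FF]][B]BF[FF]BF[B][BF[B]BF[B]][B]BF[FF]BF[B][[B]BF[FF]]


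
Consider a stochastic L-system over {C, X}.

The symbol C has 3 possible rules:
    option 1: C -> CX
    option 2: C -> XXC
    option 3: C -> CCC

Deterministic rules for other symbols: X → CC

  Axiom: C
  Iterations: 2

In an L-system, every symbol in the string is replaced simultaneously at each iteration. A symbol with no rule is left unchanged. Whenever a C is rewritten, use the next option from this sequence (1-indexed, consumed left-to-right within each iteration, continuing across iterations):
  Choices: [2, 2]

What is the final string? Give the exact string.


Step 0: C
Step 1: XXC  (used choices [2])
Step 2: CCCCXXC  (used choices [2])

Answer: CCCCXXC


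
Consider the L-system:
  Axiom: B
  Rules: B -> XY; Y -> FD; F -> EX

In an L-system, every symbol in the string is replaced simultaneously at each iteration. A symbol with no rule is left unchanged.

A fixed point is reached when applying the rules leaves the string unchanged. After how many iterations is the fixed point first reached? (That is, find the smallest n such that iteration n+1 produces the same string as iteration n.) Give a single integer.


Step 0: B
Step 1: XY
Step 2: XFD
Step 3: XEXD
Step 4: XEXD  (unchanged — fixed point at step 3)

Answer: 3


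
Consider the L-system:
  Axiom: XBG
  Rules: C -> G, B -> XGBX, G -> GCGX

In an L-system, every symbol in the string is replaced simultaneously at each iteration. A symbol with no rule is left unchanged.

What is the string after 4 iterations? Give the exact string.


Step 0: XBG
Step 1: XXGBXGCGX
Step 2: XXGCGXXGBXXGCGXGGCGXX
Step 3: XXGCGXGGCGXXXGCGXXGBXXXGCGXGGCGXXGCGXGCGXGGCGXXX
Step 4: XXGCGXGGCGXXGCGXGCGXGGCGXXXXGCGXGGCGXXXGCGXXGBXXXXGCGXGGCGXXGCGXGCGXGGCGXXXGCGXGGCGXXGCGXGGCGXXGCGXGCGXGGCGXXXX

Answer: XXGCGXGGCGXXGCGXGCGXGGCGXXXXGCGXGGCGXXXGCGXXGBXXXXGCGXGGCGXXGCGXGCGXGGCGXXXGCGXGGCGXXGCGXGGCGXXGCGXGCGXGGCGXXXX


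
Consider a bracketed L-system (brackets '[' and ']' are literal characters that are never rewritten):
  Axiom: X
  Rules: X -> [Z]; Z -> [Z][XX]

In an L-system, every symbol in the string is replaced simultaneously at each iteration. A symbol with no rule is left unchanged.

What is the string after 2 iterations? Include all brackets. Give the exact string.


Answer: [[Z][XX]]

Derivation:
Step 0: X
Step 1: [Z]
Step 2: [[Z][XX]]


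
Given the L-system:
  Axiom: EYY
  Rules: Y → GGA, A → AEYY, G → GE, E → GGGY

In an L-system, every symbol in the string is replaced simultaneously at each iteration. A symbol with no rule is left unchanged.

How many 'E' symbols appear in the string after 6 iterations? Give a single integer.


Final string: GEGGGYGEGEGEGGAGEGGGYGEGGGYGEGGGYGEGEAEYYGEGGGYGEGEGEGGAGEGGGYGEGEGEGGAGEGGGYGEGEGEGGAGEGGGYGEGGGYAEYYGGGYGGAGGAGEGGGYGEGEGEGGAGEGGGYGEGGGYGEGGGYGEGEAEYYGEGGGYGEGEGEGGAGEGGGYGEGEGEGGAGEGGGYGEGEGEGGAGEGGGYGEGGGYAEYYGGGYGGAGGAGEGGGYGEGEGEGGAGEGGGYGEGGGYGEGGGYGEGEAEYYGEGGGYGEGEGEGGAGEGGGYGEGEGEGGAGEGGGYGEGEGEGGAGEGGGYGEGGGYAEYYGGGYGGAGGAGEGGGYGEGEGEGGAGEGGGYGEGGGYGEGGGYGEGEAEYYGEGGGYGEGEGEGGAGEGGGYGEGGGYGEGGGYGEGEAEYYAEYYGGGYGGAGGAGEGEGEGGAGEGEAEYYGEGEAEYYGEGGGYGEGGGYGEGGGYGEGEAEYYGEGGGYGEGGGYAEYYGGGYGGAGGAGEGGGYGEGGGYAEYYGGGYGGAGGAGEGGGYGEGEGEGGAGEGGGYGEGGGYGEGGGYGEGEAEYYGEGGGYGEGEGEGGAGEGGGYGEGEGEGGAGEGGGYGEGEGEGGAGEGGGYGEGGGYAEYYGGGYGGAGGAGEGGGYGEGEGEGGAGEGGGYGEGGGYGEGGGYGEGEAEYYGEGGGYGEGEGEGGAGEGGGYGEGEGEGGAGEGGGYGEGEGEGGAGEGGGYGEGGGYAEYYGGGYGGAGGAAEYYGGGYGGAGGAGEGEGEGGAGEGEAEYYGEGEAEYYGEGGGYGEGGGYGEGGGYGEGEAEYYGEGGGYGEGGGYAEYYGGGYGGAGGAGEGGGYGEGGGYAEYYGGGYGGAGGAGEGGGYGEGEGEGGAGEGGGYGEGEGEGGAGEGGGYGEGEGEGGAGEGGGYGEGGGYAEYYGGGYGGAGGAGEGGGYGEGEGEGGAGEGGGYGEGEGEGGAAEYYGGGYGGAGGAGEGEGEGGAGEGEAEYYGEGEAEYYGEGGGYGEGEGEGGAGEGGGYGEGEGEGGAAEYYGGGYGGAGGAGEGEGEGGAGEGEAEYYGEGEAEYYGEGGGYGEGEGEGGAGEGGGYGEGGGYGEGGGYGEGEAEYYGEGGGYGEGEGEGGAGEGGGYGEGEGEGGAGEGGGYGEGEGEGGAGEGGGYGEGGGYAEYYGGGYGGAGGAGEGGGYGEGEGEGGAGEGGGYGEGGGYGEGGGYGEGEAEYYGEGGGYGEGEGEGGAGEGGGYGEGEGEGGAGEGGGYGEGEGEGGAGEGGGYGEGGGYAEYYGGGYGGAGGAAEYYGGGYGGAGGAGEGEGEGGAGEGEAEYYGEGEAEYYGEGGGYGEGGGYGEGGGYGEGEAEYYGEGGGYGEGGGYAEYYGGGYGGAGGAGEGGGYGEGGGYAEYYGGGYGGAGGAGEGGGYGEGEGEGGAGEGGGYGEGEGEGGAGEGGGYGEGEGEGGAGEGGGYGEGGGYAEYYGGGYGGAGGAGEGGGYGEGEGEGGAGEGGGYGEGEGEGGAAEYYGGGYGGAGGAGEGEGEGGAGEGEAEYYGEGEAEYYGEGGGYGEGEGEGGAGEGGGYGEGEGEGGAAEYYGGGYGGAGGAGEGEGEGGAGEGEAEYYGEGEAEYY
Count of 'E': 363

Answer: 363


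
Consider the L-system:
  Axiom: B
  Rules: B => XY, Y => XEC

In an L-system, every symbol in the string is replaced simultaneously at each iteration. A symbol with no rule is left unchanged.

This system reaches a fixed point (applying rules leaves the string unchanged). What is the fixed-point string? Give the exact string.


Answer: XXEC

Derivation:
Step 0: B
Step 1: XY
Step 2: XXEC
Step 3: XXEC  (unchanged — fixed point at step 2)


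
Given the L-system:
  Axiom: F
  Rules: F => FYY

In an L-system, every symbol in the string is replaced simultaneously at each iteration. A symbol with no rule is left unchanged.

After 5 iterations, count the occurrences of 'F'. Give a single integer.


Step 0: F  (1 'F')
Step 1: FYY  (1 'F')
Step 2: FYYYY  (1 'F')
Step 3: FYYYYYY  (1 'F')
Step 4: FYYYYYYYY  (1 'F')
Step 5: FYYYYYYYYYY  (1 'F')

Answer: 1


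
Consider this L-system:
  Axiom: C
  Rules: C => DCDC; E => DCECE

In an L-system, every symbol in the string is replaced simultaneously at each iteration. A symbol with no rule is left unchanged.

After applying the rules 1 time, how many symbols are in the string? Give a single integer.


Step 0: length = 1
Step 1: length = 4

Answer: 4


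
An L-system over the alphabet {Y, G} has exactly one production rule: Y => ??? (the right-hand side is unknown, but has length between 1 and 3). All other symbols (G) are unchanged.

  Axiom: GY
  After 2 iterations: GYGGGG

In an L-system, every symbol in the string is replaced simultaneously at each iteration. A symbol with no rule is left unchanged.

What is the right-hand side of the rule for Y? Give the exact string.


Answer: YGG

Derivation:
Trying Y => YGG:
  Step 0: GY
  Step 1: GYGG
  Step 2: GYGGGG
Matches the given result.


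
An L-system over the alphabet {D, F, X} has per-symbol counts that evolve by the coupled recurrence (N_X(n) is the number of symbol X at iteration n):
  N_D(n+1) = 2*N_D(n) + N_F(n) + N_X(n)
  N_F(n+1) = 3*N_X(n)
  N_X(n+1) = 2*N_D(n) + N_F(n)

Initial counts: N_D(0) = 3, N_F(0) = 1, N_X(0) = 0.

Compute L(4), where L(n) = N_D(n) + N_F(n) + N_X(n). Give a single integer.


Step 0: N_D=3, N_F=1, N_X=0, L=4
Step 1: N_D=7, N_F=0, N_X=7, L=14
Step 2: N_D=21, N_F=21, N_X=14, L=56
Step 3: N_D=77, N_F=42, N_X=63, L=182
Step 4: N_D=259, N_F=189, N_X=196, L=644

Answer: 644


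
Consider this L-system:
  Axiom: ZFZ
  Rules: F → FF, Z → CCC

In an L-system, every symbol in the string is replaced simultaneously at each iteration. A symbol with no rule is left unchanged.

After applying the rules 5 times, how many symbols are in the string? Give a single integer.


Answer: 38

Derivation:
Step 0: length = 3
Step 1: length = 8
Step 2: length = 10
Step 3: length = 14
Step 4: length = 22
Step 5: length = 38


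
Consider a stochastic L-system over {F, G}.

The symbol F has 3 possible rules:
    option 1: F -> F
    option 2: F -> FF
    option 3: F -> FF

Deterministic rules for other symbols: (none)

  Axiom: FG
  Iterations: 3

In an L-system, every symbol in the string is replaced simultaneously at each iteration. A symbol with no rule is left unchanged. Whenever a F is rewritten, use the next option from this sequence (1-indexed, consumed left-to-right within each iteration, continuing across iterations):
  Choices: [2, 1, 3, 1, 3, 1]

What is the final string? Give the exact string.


Answer: FFFFG

Derivation:
Step 0: FG
Step 1: FFG  (used choices [2])
Step 2: FFFG  (used choices [1, 3])
Step 3: FFFFG  (used choices [1, 3, 1])


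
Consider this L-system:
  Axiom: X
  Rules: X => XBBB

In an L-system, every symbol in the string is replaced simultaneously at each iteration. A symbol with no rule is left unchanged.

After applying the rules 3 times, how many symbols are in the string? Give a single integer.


Step 0: length = 1
Step 1: length = 4
Step 2: length = 7
Step 3: length = 10

Answer: 10


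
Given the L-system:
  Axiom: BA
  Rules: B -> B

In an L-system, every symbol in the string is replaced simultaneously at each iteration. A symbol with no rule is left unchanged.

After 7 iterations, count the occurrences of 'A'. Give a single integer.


Answer: 1

Derivation:
Step 0: BA  (1 'A')
Step 1: BA  (1 'A')
Step 2: BA  (1 'A')
Step 3: BA  (1 'A')
Step 4: BA  (1 'A')
Step 5: BA  (1 'A')
Step 6: BA  (1 'A')
Step 7: BA  (1 'A')


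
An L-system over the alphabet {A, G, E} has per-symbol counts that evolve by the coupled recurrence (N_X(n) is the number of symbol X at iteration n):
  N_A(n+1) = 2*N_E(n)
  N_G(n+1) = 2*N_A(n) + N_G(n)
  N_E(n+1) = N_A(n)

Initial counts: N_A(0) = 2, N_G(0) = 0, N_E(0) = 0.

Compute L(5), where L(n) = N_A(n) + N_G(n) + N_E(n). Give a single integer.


Answer: 36

Derivation:
Step 0: N_A=2, N_G=0, N_E=0, L=2
Step 1: N_A=0, N_G=4, N_E=2, L=6
Step 2: N_A=4, N_G=4, N_E=0, L=8
Step 3: N_A=0, N_G=12, N_E=4, L=16
Step 4: N_A=8, N_G=12, N_E=0, L=20
Step 5: N_A=0, N_G=28, N_E=8, L=36


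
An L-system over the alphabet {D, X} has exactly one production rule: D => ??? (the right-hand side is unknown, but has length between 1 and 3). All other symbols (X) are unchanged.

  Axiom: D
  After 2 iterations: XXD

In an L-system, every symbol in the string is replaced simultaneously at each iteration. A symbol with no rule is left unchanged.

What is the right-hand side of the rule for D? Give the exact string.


Answer: XD

Derivation:
Trying D => XD:
  Step 0: D
  Step 1: XD
  Step 2: XXD
Matches the given result.


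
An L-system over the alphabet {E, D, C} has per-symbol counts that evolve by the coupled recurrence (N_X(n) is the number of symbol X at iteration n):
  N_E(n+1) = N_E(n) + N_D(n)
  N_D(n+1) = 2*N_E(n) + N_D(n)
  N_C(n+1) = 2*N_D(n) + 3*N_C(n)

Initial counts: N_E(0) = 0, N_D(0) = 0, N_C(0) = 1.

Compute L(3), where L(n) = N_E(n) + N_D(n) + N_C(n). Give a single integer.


Answer: 27

Derivation:
Step 0: N_E=0, N_D=0, N_C=1, L=1
Step 1: N_E=0, N_D=0, N_C=3, L=3
Step 2: N_E=0, N_D=0, N_C=9, L=9
Step 3: N_E=0, N_D=0, N_C=27, L=27


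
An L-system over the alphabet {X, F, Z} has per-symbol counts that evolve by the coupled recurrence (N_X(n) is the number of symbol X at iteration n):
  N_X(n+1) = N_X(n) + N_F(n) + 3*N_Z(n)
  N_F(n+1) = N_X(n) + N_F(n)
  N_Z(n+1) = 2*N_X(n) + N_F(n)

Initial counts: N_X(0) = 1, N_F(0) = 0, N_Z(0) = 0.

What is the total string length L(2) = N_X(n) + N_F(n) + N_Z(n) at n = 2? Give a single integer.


Step 0: N_X=1, N_F=0, N_Z=0, L=1
Step 1: N_X=1, N_F=1, N_Z=2, L=4
Step 2: N_X=8, N_F=2, N_Z=3, L=13

Answer: 13


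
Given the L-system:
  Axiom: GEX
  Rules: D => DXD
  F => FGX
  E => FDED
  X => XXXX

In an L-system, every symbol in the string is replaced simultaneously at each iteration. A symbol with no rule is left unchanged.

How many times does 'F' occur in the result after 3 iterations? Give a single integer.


Step 0: GEX  (0 'F')
Step 1: GFDEDXXXX  (1 'F')
Step 2: GFGXDXDFDEDDXDXXXXXXXXXXXXXXXX  (2 'F')
Step 3: GFGXGXXXXDXDXXXXDXDFGXDXDFDEDDXDDXDXXXXDXDXXXXXXXXXXXXXXXXXXXXXXXXXXXXXXXXXXXXXXXXXXXXXXXXXXXXXXXXXXXXXXXX  (3 'F')

Answer: 3


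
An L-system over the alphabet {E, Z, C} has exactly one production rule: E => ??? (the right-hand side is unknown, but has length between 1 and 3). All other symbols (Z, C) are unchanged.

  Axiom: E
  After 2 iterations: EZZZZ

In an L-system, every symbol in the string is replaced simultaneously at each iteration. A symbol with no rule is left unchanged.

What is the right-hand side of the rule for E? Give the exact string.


Trying E => EZZ:
  Step 0: E
  Step 1: EZZ
  Step 2: EZZZZ
Matches the given result.

Answer: EZZ


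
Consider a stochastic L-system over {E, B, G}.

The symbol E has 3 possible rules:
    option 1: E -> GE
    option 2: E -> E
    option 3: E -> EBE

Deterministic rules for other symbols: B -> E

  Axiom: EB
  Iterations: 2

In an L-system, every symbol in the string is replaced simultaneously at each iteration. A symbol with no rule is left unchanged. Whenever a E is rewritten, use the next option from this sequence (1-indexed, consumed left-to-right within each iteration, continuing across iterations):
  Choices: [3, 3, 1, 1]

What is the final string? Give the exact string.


Step 0: EB
Step 1: EBEE  (used choices [3])
Step 2: EBEEGEGE  (used choices [3, 1, 1])

Answer: EBEEGEGE


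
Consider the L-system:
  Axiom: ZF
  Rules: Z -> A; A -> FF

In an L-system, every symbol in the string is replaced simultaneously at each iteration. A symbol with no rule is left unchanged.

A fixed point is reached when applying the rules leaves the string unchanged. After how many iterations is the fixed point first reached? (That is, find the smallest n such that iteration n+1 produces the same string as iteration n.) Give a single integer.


Step 0: ZF
Step 1: AF
Step 2: FFF
Step 3: FFF  (unchanged — fixed point at step 2)

Answer: 2


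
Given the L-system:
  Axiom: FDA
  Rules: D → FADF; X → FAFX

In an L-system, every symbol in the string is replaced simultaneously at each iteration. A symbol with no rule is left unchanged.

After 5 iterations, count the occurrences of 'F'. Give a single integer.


Step 0: FDA  (1 'F')
Step 1: FFADFA  (3 'F')
Step 2: FFAFADFFA  (5 'F')
Step 3: FFAFAFADFFFA  (7 'F')
Step 4: FFAFAFAFADFFFFA  (9 'F')
Step 5: FFAFAFAFAFADFFFFFA  (11 'F')

Answer: 11


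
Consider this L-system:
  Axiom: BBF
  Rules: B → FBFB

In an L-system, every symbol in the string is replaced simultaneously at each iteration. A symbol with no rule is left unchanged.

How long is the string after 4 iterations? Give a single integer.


Step 0: length = 3
Step 1: length = 9
Step 2: length = 21
Step 3: length = 45
Step 4: length = 93

Answer: 93


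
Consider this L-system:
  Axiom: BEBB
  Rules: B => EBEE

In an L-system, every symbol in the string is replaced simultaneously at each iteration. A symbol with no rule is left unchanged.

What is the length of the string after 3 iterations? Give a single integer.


Answer: 31

Derivation:
Step 0: length = 4
Step 1: length = 13
Step 2: length = 22
Step 3: length = 31


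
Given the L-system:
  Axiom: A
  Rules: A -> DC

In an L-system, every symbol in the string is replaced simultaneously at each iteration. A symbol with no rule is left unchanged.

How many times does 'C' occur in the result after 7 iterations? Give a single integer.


Answer: 1

Derivation:
Step 0: A  (0 'C')
Step 1: DC  (1 'C')
Step 2: DC  (1 'C')
Step 3: DC  (1 'C')
Step 4: DC  (1 'C')
Step 5: DC  (1 'C')
Step 6: DC  (1 'C')
Step 7: DC  (1 'C')


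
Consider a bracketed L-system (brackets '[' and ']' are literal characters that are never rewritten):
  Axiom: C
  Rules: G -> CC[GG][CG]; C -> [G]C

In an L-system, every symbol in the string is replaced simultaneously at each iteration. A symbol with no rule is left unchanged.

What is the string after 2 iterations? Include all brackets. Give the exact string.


Answer: [CC[GG][CG]][G]C

Derivation:
Step 0: C
Step 1: [G]C
Step 2: [CC[GG][CG]][G]C


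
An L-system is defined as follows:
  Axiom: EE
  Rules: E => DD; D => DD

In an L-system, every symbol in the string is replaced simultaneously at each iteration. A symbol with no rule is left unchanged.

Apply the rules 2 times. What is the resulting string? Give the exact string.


Answer: DDDDDDDD

Derivation:
Step 0: EE
Step 1: DDDD
Step 2: DDDDDDDD


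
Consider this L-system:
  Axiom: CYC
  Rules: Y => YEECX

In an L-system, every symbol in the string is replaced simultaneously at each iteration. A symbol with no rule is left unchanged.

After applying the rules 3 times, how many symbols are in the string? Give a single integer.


Step 0: length = 3
Step 1: length = 7
Step 2: length = 11
Step 3: length = 15

Answer: 15


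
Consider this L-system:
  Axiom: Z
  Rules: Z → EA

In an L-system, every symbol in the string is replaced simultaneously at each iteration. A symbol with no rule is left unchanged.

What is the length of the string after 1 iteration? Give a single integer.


Step 0: length = 1
Step 1: length = 2

Answer: 2


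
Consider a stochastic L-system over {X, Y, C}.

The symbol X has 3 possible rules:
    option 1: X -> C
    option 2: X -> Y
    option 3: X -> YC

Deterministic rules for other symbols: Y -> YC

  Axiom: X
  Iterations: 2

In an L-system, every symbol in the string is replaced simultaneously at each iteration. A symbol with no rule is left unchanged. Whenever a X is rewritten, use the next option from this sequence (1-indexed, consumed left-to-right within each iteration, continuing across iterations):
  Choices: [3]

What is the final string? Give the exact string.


Step 0: X
Step 1: YC  (used choices [3])
Step 2: YCC  (used choices [])

Answer: YCC


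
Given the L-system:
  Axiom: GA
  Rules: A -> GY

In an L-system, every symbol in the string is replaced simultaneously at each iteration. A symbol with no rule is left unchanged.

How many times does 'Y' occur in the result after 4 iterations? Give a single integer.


Step 0: GA  (0 'Y')
Step 1: GGY  (1 'Y')
Step 2: GGY  (1 'Y')
Step 3: GGY  (1 'Y')
Step 4: GGY  (1 'Y')

Answer: 1


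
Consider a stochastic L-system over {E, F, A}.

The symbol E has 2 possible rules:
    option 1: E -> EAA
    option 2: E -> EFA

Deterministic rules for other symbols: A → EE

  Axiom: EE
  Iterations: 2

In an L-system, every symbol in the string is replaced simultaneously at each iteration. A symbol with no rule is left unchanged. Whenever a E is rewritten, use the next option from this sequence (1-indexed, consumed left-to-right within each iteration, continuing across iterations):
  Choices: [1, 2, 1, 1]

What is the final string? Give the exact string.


Answer: EAAEEEEEAAFEE

Derivation:
Step 0: EE
Step 1: EAAEFA  (used choices [1, 2])
Step 2: EAAEEEEEAAFEE  (used choices [1, 1])


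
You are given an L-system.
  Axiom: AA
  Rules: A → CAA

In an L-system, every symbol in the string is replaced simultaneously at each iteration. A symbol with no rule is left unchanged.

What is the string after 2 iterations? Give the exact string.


Step 0: AA
Step 1: CAACAA
Step 2: CCAACAACCAACAA

Answer: CCAACAACCAACAA


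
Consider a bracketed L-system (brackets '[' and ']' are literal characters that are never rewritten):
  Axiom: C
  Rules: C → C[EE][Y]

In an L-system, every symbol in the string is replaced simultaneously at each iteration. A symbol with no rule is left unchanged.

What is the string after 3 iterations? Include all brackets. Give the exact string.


Step 0: C
Step 1: C[EE][Y]
Step 2: C[EE][Y][EE][Y]
Step 3: C[EE][Y][EE][Y][EE][Y]

Answer: C[EE][Y][EE][Y][EE][Y]


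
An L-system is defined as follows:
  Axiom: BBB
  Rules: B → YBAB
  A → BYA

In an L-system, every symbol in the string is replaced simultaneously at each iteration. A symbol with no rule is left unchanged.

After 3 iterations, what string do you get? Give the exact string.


Step 0: BBB
Step 1: YBABYBABYBAB
Step 2: YYBABBYAYBABYYBABBYAYBABYYBABBYAYBAB
Step 3: YYYBABBYAYBABYBABYBYAYYBABBYAYBABYYYBABBYAYBABYBABYBYAYYBABBYAYBABYYYBABBYAYBABYBABYBYAYYBABBYAYBAB

Answer: YYYBABBYAYBABYBABYBYAYYBABBYAYBABYYYBABBYAYBABYBABYBYAYYBABBYAYBABYYYBABBYAYBABYBABYBYAYYBABBYAYBAB


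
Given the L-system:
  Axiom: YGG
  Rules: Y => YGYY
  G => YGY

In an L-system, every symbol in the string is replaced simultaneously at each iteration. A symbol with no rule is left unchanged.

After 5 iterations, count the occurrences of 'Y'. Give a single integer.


Answer: 1407

Derivation:
Final string: YGYYYGYYGYYYGYYYGYYYGYYGYYYGYYYGYYGYYYGYYYGYYYGYYGYYYGYYYGYYYGYYGYYYGYYYGYYYGYYGYYYGYYYGYYGYYYGYYYGYYYGYYGYYYGYYYGYYYGYYGYYYGYYYGYYGYYYGYYYGYYYGYYGYYYGYYYGYYYGYYGYYYGYYYGYYYGYYGYYYGYYYGYYGYYYGYYYGYYYGYYGYYYGYYYGYYYGYYGYYYGYYYGYYYGYYGYYYGYYYGYYGYYYGYYYGYYYGYYGYYYGYYYGYYYGYYGYYYGYYYGYYYGYYGYYYGYYYGYYGYYYGYYYGYYYGYYGYYYGYYYGYYYGYYGYYYGYYYGYYGYYYGYYYGYYYGYYGYYYGYYYGYYYGYYGYYYGYYYGYYYGYYGYYYGYYYGYYGYYYGYYYGYYYGYYGYYYGYYYGYYYGYYGYYYGYYYGYYYGYYGYYYGYYYGYYGYYYGYYYGYYYGYYGYYYGYYYGYYYGYYGYYYGYYYGYYGYYYGYYYGYYYGYYGYYYGYYYGYYYGYYGYYYGYYYGYYYGYYGYYYGYYYGYYGYYYGYYYGYYYGYYGYYYGYYYGYYYGYYGYYYGYYYGYYYGYYGYYYGYYYGYYGYYYGYYYGYYYGYYGYYYGYYYGYYYGYYGYYYGYYYGYYYGYYGYYYGYYYGYYGYYYGYYYGYYYGYYGYYYGYYYGYYYGYYGYYYGYYYGYYGYYYGYYYGYYYGYYGYYYGYYYGYYYGYYGYYYGYYYGYYYGYYGYYYGYYYGYYGYYYGYYYGYYYGYYGYYYGYYYGYYYGYYGYYYGYYYGYYYGYYGYYYGYYYGYYGYYYGYYYGYYYGYYGYYYGYYYGYYYGYYGYYYGYYYGYYYGYYGYYYGYYYGYYGYYYGYYYGYYYGYYGYYYGYYYGYYYGYYGYYYGYYYGYYGYYYGYYYGYYYGYYGYYYGYYYGYYYGYYGYYYGYYYGYYYGYYGYYYGYYYGYYGYYYGYYYGYYYGYYGYYYGYYYGYYYGYYGYYYGYYYGYYYGYYGYYYGYYYGYYGYYYGYYYGYYYGYYGYYYGYYYGYYYGYYGYYYGYYYGYYYGYYGYYYGYYYGYYGYYYGYYYGYYYGYYGYYYGYYYGYYYGYYGYYYGYYYGYYGYYYGYYYGYYYGYYGYYYGYYYGYYYGYYGYYYGYYYGYYYGYYGYYYGYYYGYYGYYYGYYYGYYYGYYGYYYGYYYGYYYGYYGYYYGYYYGYYYGYYGYYYGYYYGYYGYYYGYYYGYYYGYYGYYYGYYYGYYYGYYGYYYGYYYGYYGYYYGYYYGYYYGYYGYYYGYYYGYYYGYYGYYYGYYYGYYYGYYGYYYGYYYGYYGYYYGYYYGYYYGYYGYYYGYYYGYYYGYYGYYYGYYYGYYYGYYGYYYGYYYGYYGYYYGYYYGYYYGYYGYYYGYYYGYYYGYYGYYYGYYYGYYYGYYGYYYGYYYGYYGYYYGYYYGYYYGYYGYYYGYYYGYYYGYYGYYYGYYYGYYGYYYGYYYGYYYGYYGYYYGYYYGYYYGYYGYYYGYYYGYYYGYYGYYYGYYYGYYGYYYGYYYGYYYGYYGYYYGYYYGYYYGYYGYYYGYYYGYYYGYYGYYYGYYYGYYGYYYGYYYGYYYGYYGYYYGYYYGYYYGYYGYYYGYYYGYYYGYYGYYYGYYYGYYGYYYGYYYGYYYGYYGYYYGYYYGYYYGYYGYYYGYYYGYYGYYYGYYYGYYYGYYGYYYGYYYGYYYGYYGYYYGYYYGYYYGYYGYYYGYYYGYYGYYYGYYYGYYYGYYGYYYGYYYGYYYGYYGYYYGYYYGYYYGYYGYYYGYYYGYYGYYYGYYYGYYYGYYGYYYGYYYGYYYGYYGYYYGYYYGYYGYYYGYYYGYYYGYYGYYYGYYYGYYYGYYGYYYGYYYGYYYGYYGYYYGYYYGYYGYYYGYYYGYYYGYYGYYYGYY
Count of 'Y': 1407


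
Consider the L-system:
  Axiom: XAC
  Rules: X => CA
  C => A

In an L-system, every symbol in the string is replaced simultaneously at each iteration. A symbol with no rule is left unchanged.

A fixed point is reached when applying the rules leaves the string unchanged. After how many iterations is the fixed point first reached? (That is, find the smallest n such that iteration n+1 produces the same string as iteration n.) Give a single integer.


Step 0: XAC
Step 1: CAAA
Step 2: AAAA
Step 3: AAAA  (unchanged — fixed point at step 2)

Answer: 2


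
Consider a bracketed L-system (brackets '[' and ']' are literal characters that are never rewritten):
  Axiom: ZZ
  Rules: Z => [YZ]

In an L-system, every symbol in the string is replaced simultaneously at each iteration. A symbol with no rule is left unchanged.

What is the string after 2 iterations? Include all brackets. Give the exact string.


Answer: [Y[YZ]][Y[YZ]]

Derivation:
Step 0: ZZ
Step 1: [YZ][YZ]
Step 2: [Y[YZ]][Y[YZ]]


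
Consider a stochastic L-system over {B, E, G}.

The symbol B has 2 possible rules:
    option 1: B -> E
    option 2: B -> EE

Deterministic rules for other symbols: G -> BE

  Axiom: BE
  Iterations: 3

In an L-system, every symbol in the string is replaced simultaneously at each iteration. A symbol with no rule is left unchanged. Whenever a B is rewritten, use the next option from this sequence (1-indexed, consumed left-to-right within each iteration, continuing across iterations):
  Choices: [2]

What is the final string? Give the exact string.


Step 0: BE
Step 1: EEE  (used choices [2])
Step 2: EEE  (used choices [])
Step 3: EEE  (used choices [])

Answer: EEE


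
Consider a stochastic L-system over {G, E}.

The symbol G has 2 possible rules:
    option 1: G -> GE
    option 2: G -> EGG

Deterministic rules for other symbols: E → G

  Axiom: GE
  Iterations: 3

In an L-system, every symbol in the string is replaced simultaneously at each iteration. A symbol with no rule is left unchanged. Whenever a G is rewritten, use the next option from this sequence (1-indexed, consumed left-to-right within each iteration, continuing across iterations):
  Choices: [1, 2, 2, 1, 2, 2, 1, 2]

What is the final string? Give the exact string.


Step 0: GE
Step 1: GEG  (used choices [1])
Step 2: EGGGEGG  (used choices [2, 2])
Step 3: GGEEGGEGGGGEEGG  (used choices [1, 2, 2, 1, 2])

Answer: GGEEGGEGGGGEEGG


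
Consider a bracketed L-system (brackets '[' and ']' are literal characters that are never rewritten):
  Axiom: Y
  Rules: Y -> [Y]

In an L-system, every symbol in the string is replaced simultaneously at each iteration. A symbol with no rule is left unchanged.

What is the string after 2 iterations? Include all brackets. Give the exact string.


Answer: [[Y]]

Derivation:
Step 0: Y
Step 1: [Y]
Step 2: [[Y]]


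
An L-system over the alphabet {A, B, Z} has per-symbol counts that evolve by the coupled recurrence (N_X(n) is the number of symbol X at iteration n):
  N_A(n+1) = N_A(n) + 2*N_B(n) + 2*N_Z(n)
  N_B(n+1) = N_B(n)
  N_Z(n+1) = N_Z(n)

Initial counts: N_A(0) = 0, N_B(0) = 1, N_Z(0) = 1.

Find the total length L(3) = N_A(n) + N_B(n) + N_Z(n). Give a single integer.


Step 0: N_A=0, N_B=1, N_Z=1, L=2
Step 1: N_A=4, N_B=1, N_Z=1, L=6
Step 2: N_A=8, N_B=1, N_Z=1, L=10
Step 3: N_A=12, N_B=1, N_Z=1, L=14

Answer: 14


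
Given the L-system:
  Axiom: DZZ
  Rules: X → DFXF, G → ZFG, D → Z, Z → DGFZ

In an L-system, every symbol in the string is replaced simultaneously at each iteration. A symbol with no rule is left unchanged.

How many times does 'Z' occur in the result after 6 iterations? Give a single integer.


Step 0: DZZ  (2 'Z')
Step 1: ZDGFZDGFZ  (3 'Z')
Step 2: DGFZZZFGFDGFZZZFGFDGFZ  (7 'Z')
Step 3: ZZFGFDGFZDGFZDGFZFZFGFZZFGFDGFZDGFZDGFZFZFGFZZFGFDGFZ  (15 'Z')
Step 4: DGFZDGFZFZFGFZZFGFDGFZZZFGFDGFZZZFGFDGFZFDGFZFZFGFDGFZDGFZFZFGFZZFGFDGFZZZFGFDGFZZZFGFDGFZFDGFZFZFGFDGFZDGFZFZFGFZZFGFDGFZ  (34 'Z')
Step 5: ZZFGFDGFZZZFGFDGFZFDGFZFZFGFDGFZDGFZFZFGFZZFGFDGFZDGFZDGFZFZFGFZZFGFDGFZDGFZDGFZFZFGFZZFGFDGFZFZZFGFDGFZFDGFZFZFGFZZFGFDGFZZZFGFDGFZFDGFZFZFGFDGFZDGFZFZFGFZZFGFDGFZDGFZDGFZFZFGFZZFGFDGFZDGFZDGFZFZFGFZZFGFDGFZFZZFGFDGFZFDGFZFZFGFZZFGFDGFZZZFGFDGFZFDGFZFZFGFDGFZDGFZFZFGFZZFGFDGFZ  (76 'Z')
Step 6: DGFZDGFZFZFGFZZFGFDGFZDGFZDGFZFZFGFZZFGFDGFZFZZFGFDGFZFDGFZFZFGFZZFGFDGFZZZFGFDGFZFDGFZFZFGFDGFZDGFZFZFGFZZFGFDGFZZZFGFDGFZZZFGFDGFZFDGFZFZFGFDGFZDGFZFZFGFZZFGFDGFZZZFGFDGFZZZFGFDGFZFDGFZFZFGFDGFZDGFZFZFGFZZFGFDGFZFDGFZDGFZFZFGFZZFGFDGFZFZZFGFDGFZFDGFZFZFGFDGFZDGFZFZFGFZZFGFDGFZDGFZDGFZFZFGFZZFGFDGFZFZZFGFDGFZFDGFZFZFGFZZFGFDGFZZZFGFDGFZFDGFZFZFGFDGFZDGFZFZFGFZZFGFDGFZZZFGFDGFZZZFGFDGFZFDGFZFZFGFDGFZDGFZFZFGFZZFGFDGFZZZFGFDGFZZZFGFDGFZFDGFZFZFGFDGFZDGFZFZFGFZZFGFDGFZFDGFZDGFZFZFGFZZFGFDGFZFZZFGFDGFZFDGFZFZFGFDGFZDGFZFZFGFZZFGFDGFZDGFZDGFZFZFGFZZFGFDGFZFZZFGFDGFZFDGFZFZFGFZZFGFDGFZZZFGFDGFZFDGFZFZFGFDGFZDGFZFZFGFZZFGFDGFZ  (171 'Z')

Answer: 171


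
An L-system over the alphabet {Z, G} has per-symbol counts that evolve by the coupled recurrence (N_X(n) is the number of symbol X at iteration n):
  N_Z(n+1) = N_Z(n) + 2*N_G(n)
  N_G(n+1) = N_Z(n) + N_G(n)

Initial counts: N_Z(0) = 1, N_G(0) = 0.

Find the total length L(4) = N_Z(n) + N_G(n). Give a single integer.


Step 0: N_Z=1, N_G=0, L=1
Step 1: N_Z=1, N_G=1, L=2
Step 2: N_Z=3, N_G=2, L=5
Step 3: N_Z=7, N_G=5, L=12
Step 4: N_Z=17, N_G=12, L=29

Answer: 29


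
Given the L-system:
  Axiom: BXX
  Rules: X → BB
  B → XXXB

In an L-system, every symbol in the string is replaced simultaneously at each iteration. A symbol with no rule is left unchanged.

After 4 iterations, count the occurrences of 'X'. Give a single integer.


Step 0: BXX  (2 'X')
Step 1: XXXBBBBB  (3 'X')
Step 2: BBBBBBXXXBXXXBXXXBXXXBXXXB  (15 'X')
Step 3: XXXBXXXBXXXBXXXBXXXBXXXBBBBBBBXXXBBBBBBBXXXBBBBBBBXXXBBBBBBBXXXBBBBBBBXXXB  (33 'X')
Step 4: BBBBBBXXXBBBBBBBXXXBBBBBBBXXXBBBBBBBXXXBBBBBBBXXXBBBBBBBXXXBXXXBXXXBXXXBXXXBXXXBXXXBBBBBBBXXXBXXXBXXXBXXXBXXXBXXXBXXXBBBBBBBXXXBXXXBXXXBXXXBXXXBXXXBXXXBBBBBBBXXXBXXXBXXXBXXXBXXXBXXXBXXXBBBBBBBXXXBXXXBXXXBXXXBXXXBXXXBXXXBBBBBBBXXXB  (123 'X')

Answer: 123


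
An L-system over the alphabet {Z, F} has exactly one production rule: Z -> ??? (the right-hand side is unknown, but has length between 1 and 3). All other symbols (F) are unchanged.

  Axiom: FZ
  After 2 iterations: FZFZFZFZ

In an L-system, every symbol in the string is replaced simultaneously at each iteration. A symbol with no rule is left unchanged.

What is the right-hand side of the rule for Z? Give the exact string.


Answer: ZFZ

Derivation:
Trying Z -> ZFZ:
  Step 0: FZ
  Step 1: FZFZ
  Step 2: FZFZFZFZ
Matches the given result.


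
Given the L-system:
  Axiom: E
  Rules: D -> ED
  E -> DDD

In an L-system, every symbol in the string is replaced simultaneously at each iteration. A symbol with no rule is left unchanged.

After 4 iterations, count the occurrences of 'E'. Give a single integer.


Step 0: E  (1 'E')
Step 1: DDD  (0 'E')
Step 2: EDEDED  (3 'E')
Step 3: DDDEDDDDEDDDDED  (3 'E')
Step 4: EDEDEDDDDEDEDEDEDDDDEDEDEDEDDDDED  (12 'E')

Answer: 12


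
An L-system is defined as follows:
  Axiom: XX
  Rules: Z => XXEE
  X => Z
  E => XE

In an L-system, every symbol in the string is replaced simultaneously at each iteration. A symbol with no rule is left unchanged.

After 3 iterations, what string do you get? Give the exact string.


Step 0: XX
Step 1: ZZ
Step 2: XXEEXXEE
Step 3: ZZXEXEZZXEXE

Answer: ZZXEXEZZXEXE


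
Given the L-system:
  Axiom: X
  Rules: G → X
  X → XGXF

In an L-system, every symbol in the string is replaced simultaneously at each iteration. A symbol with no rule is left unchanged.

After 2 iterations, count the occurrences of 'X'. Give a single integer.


Step 0: X  (1 'X')
Step 1: XGXF  (2 'X')
Step 2: XGXFXXGXFF  (5 'X')

Answer: 5


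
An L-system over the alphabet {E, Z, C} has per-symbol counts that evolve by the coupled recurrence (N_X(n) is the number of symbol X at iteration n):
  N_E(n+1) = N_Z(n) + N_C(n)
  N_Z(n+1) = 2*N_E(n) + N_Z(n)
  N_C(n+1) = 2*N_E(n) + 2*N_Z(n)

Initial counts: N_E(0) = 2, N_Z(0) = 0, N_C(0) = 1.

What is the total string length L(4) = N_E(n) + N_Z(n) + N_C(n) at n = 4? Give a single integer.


Step 0: N_E=2, N_Z=0, N_C=1, L=3
Step 1: N_E=1, N_Z=4, N_C=4, L=9
Step 2: N_E=8, N_Z=6, N_C=10, L=24
Step 3: N_E=16, N_Z=22, N_C=28, L=66
Step 4: N_E=50, N_Z=54, N_C=76, L=180

Answer: 180


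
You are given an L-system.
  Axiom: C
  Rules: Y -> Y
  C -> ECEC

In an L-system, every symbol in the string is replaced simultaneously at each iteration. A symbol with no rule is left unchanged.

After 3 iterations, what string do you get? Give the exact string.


Step 0: C
Step 1: ECEC
Step 2: EECECEECEC
Step 3: EEECECEECECEEECECEECEC

Answer: EEECECEECECEEECECEECEC


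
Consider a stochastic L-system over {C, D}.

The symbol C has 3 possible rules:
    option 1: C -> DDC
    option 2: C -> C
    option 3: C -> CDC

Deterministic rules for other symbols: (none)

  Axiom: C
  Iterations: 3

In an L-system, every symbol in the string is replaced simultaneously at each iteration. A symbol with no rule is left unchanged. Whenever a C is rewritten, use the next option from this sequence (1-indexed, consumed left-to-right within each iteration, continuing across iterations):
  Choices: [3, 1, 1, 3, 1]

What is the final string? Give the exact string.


Answer: DDCDCDDDDDC

Derivation:
Step 0: C
Step 1: CDC  (used choices [3])
Step 2: DDCDDDC  (used choices [1, 1])
Step 3: DDCDCDDDDDC  (used choices [3, 1])


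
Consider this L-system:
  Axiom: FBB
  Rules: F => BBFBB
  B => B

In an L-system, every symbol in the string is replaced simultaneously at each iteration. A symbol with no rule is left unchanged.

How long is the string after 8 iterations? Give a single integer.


Answer: 35

Derivation:
Step 0: length = 3
Step 1: length = 7
Step 2: length = 11
Step 3: length = 15
Step 4: length = 19
Step 5: length = 23
Step 6: length = 27
Step 7: length = 31
Step 8: length = 35


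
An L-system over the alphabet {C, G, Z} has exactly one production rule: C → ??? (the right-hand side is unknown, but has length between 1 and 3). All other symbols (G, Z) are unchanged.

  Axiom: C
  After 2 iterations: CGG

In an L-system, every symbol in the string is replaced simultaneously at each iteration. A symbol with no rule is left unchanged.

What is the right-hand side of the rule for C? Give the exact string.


Trying C → CG:
  Step 0: C
  Step 1: CG
  Step 2: CGG
Matches the given result.

Answer: CG


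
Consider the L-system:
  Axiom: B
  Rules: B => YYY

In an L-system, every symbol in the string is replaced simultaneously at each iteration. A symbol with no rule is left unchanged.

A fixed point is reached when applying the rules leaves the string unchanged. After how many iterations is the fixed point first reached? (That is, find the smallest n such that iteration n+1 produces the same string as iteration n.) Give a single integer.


Answer: 1

Derivation:
Step 0: B
Step 1: YYY
Step 2: YYY  (unchanged — fixed point at step 1)


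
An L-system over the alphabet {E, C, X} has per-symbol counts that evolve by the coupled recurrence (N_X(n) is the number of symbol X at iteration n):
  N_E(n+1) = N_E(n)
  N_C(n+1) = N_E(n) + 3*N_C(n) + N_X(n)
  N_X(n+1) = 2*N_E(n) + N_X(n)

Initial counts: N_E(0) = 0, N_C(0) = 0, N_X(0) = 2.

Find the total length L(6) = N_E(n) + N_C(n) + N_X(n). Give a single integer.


Answer: 730

Derivation:
Step 0: N_E=0, N_C=0, N_X=2, L=2
Step 1: N_E=0, N_C=2, N_X=2, L=4
Step 2: N_E=0, N_C=8, N_X=2, L=10
Step 3: N_E=0, N_C=26, N_X=2, L=28
Step 4: N_E=0, N_C=80, N_X=2, L=82
Step 5: N_E=0, N_C=242, N_X=2, L=244
Step 6: N_E=0, N_C=728, N_X=2, L=730


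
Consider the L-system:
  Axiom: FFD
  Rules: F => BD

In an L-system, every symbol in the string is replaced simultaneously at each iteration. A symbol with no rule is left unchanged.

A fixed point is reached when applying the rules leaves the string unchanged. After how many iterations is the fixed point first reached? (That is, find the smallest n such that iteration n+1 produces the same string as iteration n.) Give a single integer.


Answer: 1

Derivation:
Step 0: FFD
Step 1: BDBDD
Step 2: BDBDD  (unchanged — fixed point at step 1)
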